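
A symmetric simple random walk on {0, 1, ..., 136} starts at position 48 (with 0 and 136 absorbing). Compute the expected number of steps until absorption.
E[τ | X_0 = 48] = 4224

Let v_k = E[τ | X_0 = k]. Boundary: v_0 = v_136 = 0. Recurrence: v_k = 1 + (v_{k-1} + v_{k+1})/2 for 1 ≤ k ≤ 135. The particular solution to v_k − (v_{k-1} + v_{k+1})/2 = 1 is v_k = −k^2. Adding homogeneous solution A + B k and matching boundaries gives v_k = k (136 − k). Substituting k = 48: v_48 = 48 · 88 = 4224.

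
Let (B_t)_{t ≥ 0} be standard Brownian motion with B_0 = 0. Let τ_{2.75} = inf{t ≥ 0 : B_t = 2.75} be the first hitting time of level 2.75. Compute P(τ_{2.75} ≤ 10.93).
P(τ_{2.75} ≤ 10.93) = 2(1 − Φ(2.75/√10.93)) = 2(1 − Φ(0.8318)) ≈ 0.4055

By the reflection principle for standard BM, P(τ_b ≤ t) = 2 · P(B_t ≥ b). Since B_t ~ N(0, t), P(B_t ≥ 2.75) = 1 − Φ(2.75/√t) = 1 − Φ(2.75/√10.93) = 1 − Φ(0.8318) ≈ 0.20276. Doubling: P(τ_{2.75} ≤ 10.93) ≈ 2 · 0.20276 = 0.40552 ≈ 0.4055.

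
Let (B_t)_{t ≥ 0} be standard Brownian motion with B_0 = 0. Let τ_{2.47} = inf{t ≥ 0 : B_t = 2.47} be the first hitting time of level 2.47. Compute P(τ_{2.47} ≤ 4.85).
P(τ_{2.47} ≤ 4.85) = 2(1 − Φ(2.47/√4.85)) = 2(1 − Φ(1.1216)) ≈ 0.2620

By the reflection principle for standard BM, P(τ_b ≤ t) = 2 · P(B_t ≥ b). Since B_t ~ N(0, t), P(B_t ≥ 2.47) = 1 − Φ(2.47/√t) = 1 − Φ(2.47/√4.85) = 1 − Φ(1.1216) ≈ 0.13102. Doubling: P(τ_{2.47} ≤ 4.85) ≈ 2 · 0.13102 = 0.26204 ≈ 0.2620.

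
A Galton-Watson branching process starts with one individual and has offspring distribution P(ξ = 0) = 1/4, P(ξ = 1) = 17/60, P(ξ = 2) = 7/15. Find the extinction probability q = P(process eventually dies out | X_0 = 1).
q = 15/28

The pgf is f(s) = 1/4 + 17/60·s + 7/15·s². The extinction probability q is the smallest fixed point of f in [0, 1]. Setting s = f(s):
  7/15·s² + (17/60 − 1)·s + 1/4 = 0
  7/15·s² − (1/4 + 7/15)·s + 1/4 = 0
which factors as (s − 1)·(7/15·s − 1/4) = 0, giving roots s = 1 and s = (1/4)/(7/15) = 15/28.
Mean offspring μ = 17/60 + 2·7/15 = 73/60 > 1 (supercritical), so q < 1. The extinction probability is the smaller root: q = (1/4)/(7/15) = 15/28.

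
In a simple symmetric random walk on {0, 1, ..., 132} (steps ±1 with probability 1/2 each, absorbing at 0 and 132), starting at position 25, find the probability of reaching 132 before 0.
P(hit 132 before 0) = 25/132

Let u_k = P(hit 132 before 0 | start at k). Then u_0 = 0, u_132 = 1, and u_k = u_{k-1}/2 + u_{k+1}/2 for 1 ≤ k ≤ 131. This harmonic recurrence is solved by u_k = k/132, giving u_25 = 25/132.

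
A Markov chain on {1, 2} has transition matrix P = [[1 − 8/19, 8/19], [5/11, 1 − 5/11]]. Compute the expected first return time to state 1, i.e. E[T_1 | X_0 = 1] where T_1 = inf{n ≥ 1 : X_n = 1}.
E[T_1 | X_0 = 1] = 1/π_1 = 183/95

For an irreducible recurrent Markov chain with stationary distribution π, E[T_i | X_0 = i] = 1/π_i (Kac's formula). Here π_1 = (5/11)/(8/19 + 5/11) = (5/11)/(183/209) = 95/183, so E[T_1 | X_0 = 1] = 1/π_1 = (8/19 + 5/11)/(5/11) = (183/209)/(5/11) = 183/95.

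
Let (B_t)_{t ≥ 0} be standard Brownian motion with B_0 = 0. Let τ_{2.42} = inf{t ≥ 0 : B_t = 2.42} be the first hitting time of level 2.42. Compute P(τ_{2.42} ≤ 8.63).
P(τ_{2.42} ≤ 8.63) = 2(1 − Φ(2.42/√8.63)) = 2(1 − Φ(0.8238)) ≈ 0.4101

By the reflection principle for standard BM, P(τ_b ≤ t) = 2 · P(B_t ≥ b). Since B_t ~ N(0, t), P(B_t ≥ 2.42) = 1 − Φ(2.42/√t) = 1 − Φ(2.42/√8.63) = 1 − Φ(0.8238) ≈ 0.20503. Doubling: P(τ_{2.42} ≤ 8.63) ≈ 2 · 0.20503 = 0.41006 ≈ 0.4101.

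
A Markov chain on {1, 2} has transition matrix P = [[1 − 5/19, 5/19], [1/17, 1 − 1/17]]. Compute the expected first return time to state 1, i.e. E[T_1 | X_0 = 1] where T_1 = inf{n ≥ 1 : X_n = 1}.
E[T_1 | X_0 = 1] = 1/π_1 = 104/19

For an irreducible recurrent Markov chain with stationary distribution π, E[T_i | X_0 = i] = 1/π_i (Kac's formula). Here π_1 = (1/17)/(5/19 + 1/17) = (1/17)/(104/323) = 19/104, so E[T_1 | X_0 = 1] = 1/π_1 = (5/19 + 1/17)/(1/17) = (104/323)/(1/17) = 104/19.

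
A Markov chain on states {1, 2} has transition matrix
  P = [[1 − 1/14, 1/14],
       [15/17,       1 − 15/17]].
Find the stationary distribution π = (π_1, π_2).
π_1 = 210/227, π_2 = 17/227

Solve πP = π with π_1 + π_2 = 1. From πP = π: π_1 · (1 − 1/14) + π_2 · 15/17 = π_1 ⇒ π_2 · 15/17 = π_1 · 1/14 ⇒ π_2/π_1 = (1/14)/(15/17) = 17/210. Together with π_1 + π_2 = 1:
  π_1 = (15/17)/(1/14 + 15/17) = (15/17)/(227/238) = 210/227,
  π_2 = (1/14)/(1/14 + 15/17) = (1/14)/(227/238) = 17/227.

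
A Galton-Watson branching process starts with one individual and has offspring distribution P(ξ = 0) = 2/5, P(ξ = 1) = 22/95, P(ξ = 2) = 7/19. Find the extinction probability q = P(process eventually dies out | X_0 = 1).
q = 1

Mean offspring μ = 0·2/5 + 1·22/95 + 2·7/19 = 92/95 ≤ 1. For μ ≤ 1 with offspring not concentrated at 1, the Galton-Watson process goes extinct almost surely, so q = 1.
(Algebraic check: The pgf is f(s) = 2/5 + 22/95·s + 7/19·s². The extinction probability q is the smallest fixed point of f in [0, 1]. Setting s = f(s):
  7/19·s² + (22/95 − 1)·s + 2/5 = 0
  7/19·s² − (2/5 + 7/19)·s + 2/5 = 0
which factors as (s − 1)·(7/19·s − 2/5) = 0, giving roots s = 1 and s = (2/5)/(7/19) = 38/35. Since 38/35 ≥ 1, the smallest root in [0, 1] is s = 1.)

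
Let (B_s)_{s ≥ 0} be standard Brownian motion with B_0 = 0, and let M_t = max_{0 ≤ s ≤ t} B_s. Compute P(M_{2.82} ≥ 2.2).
P(M_{2.82} ≥ 2.2) = 2·P(B_{2.82} ≥ 2.2) = 2(1 − Φ(2.2/√2.82)) ≈ 0.1902

By the reflection principle for Brownian motion, P(M_t ≥ a) = 2 · P(B_t ≥ a) for a ≥ 0. Since B_t ~ N(0, t), P(B_t ≥ 2.2) = 1 − Φ(2.2/√t) = 1 − Φ(2.2/√2.82) = 1 − Φ(1.3101). So
  P(M_{2.82} ≥ 2.2) = 2(1 − Φ(1.3101)) ≈ 0.1902.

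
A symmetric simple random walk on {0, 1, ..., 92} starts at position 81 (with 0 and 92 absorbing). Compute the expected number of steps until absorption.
E[τ | X_0 = 81] = 891

Let v_k = E[τ | X_0 = k]. Boundary: v_0 = v_92 = 0. Recurrence: v_k = 1 + (v_{k-1} + v_{k+1})/2 for 1 ≤ k ≤ 91. The particular solution to v_k − (v_{k-1} + v_{k+1})/2 = 1 is v_k = −k^2. Adding homogeneous solution A + B k and matching boundaries gives v_k = k (92 − k). Substituting k = 81: v_81 = 81 · 11 = 891.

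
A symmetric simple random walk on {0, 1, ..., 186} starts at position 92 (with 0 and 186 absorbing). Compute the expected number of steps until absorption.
E[τ | X_0 = 92] = 8648

Let v_k = E[τ | X_0 = k]. Boundary: v_0 = v_186 = 0. Recurrence: v_k = 1 + (v_{k-1} + v_{k+1})/2 for 1 ≤ k ≤ 185. The particular solution to v_k − (v_{k-1} + v_{k+1})/2 = 1 is v_k = −k^2. Adding homogeneous solution A + B k and matching boundaries gives v_k = k (186 − k). Substituting k = 92: v_92 = 92 · 94 = 8648.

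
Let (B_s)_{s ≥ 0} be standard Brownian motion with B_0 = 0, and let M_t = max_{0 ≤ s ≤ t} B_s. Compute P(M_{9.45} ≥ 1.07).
P(M_{9.45} ≥ 1.07) = 2·P(B_{9.45} ≥ 1.07) = 2(1 − Φ(1.07/√9.45)) ≈ 0.7278

By the reflection principle for Brownian motion, P(M_t ≥ a) = 2 · P(B_t ≥ a) for a ≥ 0. Since B_t ~ N(0, t), P(B_t ≥ 1.07) = 1 − Φ(1.07/√t) = 1 − Φ(1.07/√9.45) = 1 − Φ(0.3481). So
  P(M_{9.45} ≥ 1.07) = 2(1 − Φ(0.3481)) ≈ 0.7278.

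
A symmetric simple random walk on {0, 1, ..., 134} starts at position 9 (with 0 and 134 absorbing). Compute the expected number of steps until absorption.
E[τ | X_0 = 9] = 1125

Let v_k = E[τ | X_0 = k]. Boundary: v_0 = v_134 = 0. Recurrence: v_k = 1 + (v_{k-1} + v_{k+1})/2 for 1 ≤ k ≤ 133. The particular solution to v_k − (v_{k-1} + v_{k+1})/2 = 1 is v_k = −k^2. Adding homogeneous solution A + B k and matching boundaries gives v_k = k (134 − k). Substituting k = 9: v_9 = 9 · 125 = 1125.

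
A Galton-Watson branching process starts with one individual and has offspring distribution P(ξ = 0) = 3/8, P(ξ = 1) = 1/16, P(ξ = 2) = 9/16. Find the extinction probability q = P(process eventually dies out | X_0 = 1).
q = 2/3

The pgf is f(s) = 3/8 + 1/16·s + 9/16·s². The extinction probability q is the smallest fixed point of f in [0, 1]. Setting s = f(s):
  9/16·s² + (1/16 − 1)·s + 3/8 = 0
  9/16·s² − (3/8 + 9/16)·s + 3/8 = 0
which factors as (s − 1)·(9/16·s − 3/8) = 0, giving roots s = 1 and s = (3/8)/(9/16) = 2/3.
Mean offspring μ = 1/16 + 2·9/16 = 19/16 > 1 (supercritical), so q < 1. The extinction probability is the smaller root: q = (3/8)/(9/16) = 2/3.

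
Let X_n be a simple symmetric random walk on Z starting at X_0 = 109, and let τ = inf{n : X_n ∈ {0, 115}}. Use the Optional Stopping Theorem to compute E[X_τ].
E[X_τ] = 109

X_n is a martingale and τ is a bounded-mean stopping time (indeed τ is finite a.s. with bounded expectation since the walk is in a bounded region). By the OST, E[X_τ] = E[X_0] = 109. Equivalently: E[X_τ] = 115 · P(hit 115 first) + 0 · P(hit 0 first) = 115 · (109/115) = 109.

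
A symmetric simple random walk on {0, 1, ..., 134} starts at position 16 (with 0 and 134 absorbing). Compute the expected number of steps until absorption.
E[τ | X_0 = 16] = 1888

Let v_k = E[τ | X_0 = k]. Boundary: v_0 = v_134 = 0. Recurrence: v_k = 1 + (v_{k-1} + v_{k+1})/2 for 1 ≤ k ≤ 133. The particular solution to v_k − (v_{k-1} + v_{k+1})/2 = 1 is v_k = −k^2. Adding homogeneous solution A + B k and matching boundaries gives v_k = k (134 − k). Substituting k = 16: v_16 = 16 · 118 = 1888.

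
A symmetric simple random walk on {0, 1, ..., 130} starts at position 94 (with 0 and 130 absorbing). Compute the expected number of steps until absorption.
E[τ | X_0 = 94] = 3384

Let v_k = E[τ | X_0 = k]. Boundary: v_0 = v_130 = 0. Recurrence: v_k = 1 + (v_{k-1} + v_{k+1})/2 for 1 ≤ k ≤ 129. The particular solution to v_k − (v_{k-1} + v_{k+1})/2 = 1 is v_k = −k^2. Adding homogeneous solution A + B k and matching boundaries gives v_k = k (130 − k). Substituting k = 94: v_94 = 94 · 36 = 3384.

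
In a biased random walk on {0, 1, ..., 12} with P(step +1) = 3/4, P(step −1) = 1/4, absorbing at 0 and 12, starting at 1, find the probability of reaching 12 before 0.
P(hit 12 before 0) = (1 − (1/3)^1) / (1 − (1/3)^12) = 177147/265720

Let u_k denote P(reach 12 before 0 | start at k). Boundary: u_0 = 0, u_12 = 1. Recurrence: u_k = 3/4·u_{k+1} + 1/4·u_{k-1} for 1 ≤ k ≤ 11. Try u_k = A + B·r^k with r = q/p = (1/4)/(3/4) = 1/3. Substitution satisfies the recurrence; boundary conditions give:
  u_k = (1 − r^k) / (1 − r^N) = (1 − (1/3)^1) / (1 − (1/3)^12) = 177147/265720.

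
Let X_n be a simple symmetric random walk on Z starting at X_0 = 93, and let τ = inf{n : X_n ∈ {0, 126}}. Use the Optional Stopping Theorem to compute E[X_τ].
E[X_τ] = 93

X_n is a martingale and τ is a bounded-mean stopping time (indeed τ is finite a.s. with bounded expectation since the walk is in a bounded region). By the OST, E[X_τ] = E[X_0] = 93. Equivalently: E[X_τ] = 126 · P(hit 126 first) + 0 · P(hit 0 first) = 126 · (93/126) = 93.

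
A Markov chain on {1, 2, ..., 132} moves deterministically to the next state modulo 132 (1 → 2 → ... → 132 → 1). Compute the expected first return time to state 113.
E[T_113 | X_0 = 113] = 132

The chain cycles deterministically, so starting at state 113 it returns in exactly 132 steps. Equivalently, the stationary distribution is uniform π_j = 1/132 for every state j, so by Kac's formula E[T_113] = 1/π_113 = 132.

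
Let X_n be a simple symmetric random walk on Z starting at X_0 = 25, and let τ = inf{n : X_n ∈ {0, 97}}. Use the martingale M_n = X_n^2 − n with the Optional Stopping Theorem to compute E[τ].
E[τ] = 1800

M_n = X_n^2 − n is a martingale (since E[X_{n+1}^2 | F_n] = X_n^2 + 1). By OST (τ has finite mean in a bounded region), E[M_τ] = E[M_0] = X_0^2 − 0 = 25^2 = 625. Also E[M_τ] = E[X_τ^2] − E[τ]. The walk exits at 0 or 97, with P(hit 97 first) = 25/97, so E[X_τ^2] = 97^2 · 25/97 + 0 = 2425. Thus E[τ] = E[X_τ^2] − E[M_τ] = 2425 − 625 = 1800 = 25(97 − 25) = 1800.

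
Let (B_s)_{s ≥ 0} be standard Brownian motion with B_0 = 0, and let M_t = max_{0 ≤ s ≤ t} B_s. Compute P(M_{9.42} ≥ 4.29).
P(M_{9.42} ≥ 4.29) = 2·P(B_{9.42} ≥ 4.29) = 2(1 − Φ(4.29/√9.42)) ≈ 0.1622

By the reflection principle for Brownian motion, P(M_t ≥ a) = 2 · P(B_t ≥ a) for a ≥ 0. Since B_t ~ N(0, t), P(B_t ≥ 4.29) = 1 − Φ(4.29/√t) = 1 − Φ(4.29/√9.42) = 1 − Φ(1.3978). So
  P(M_{9.42} ≥ 4.29) = 2(1 − Φ(1.3978)) ≈ 0.1622.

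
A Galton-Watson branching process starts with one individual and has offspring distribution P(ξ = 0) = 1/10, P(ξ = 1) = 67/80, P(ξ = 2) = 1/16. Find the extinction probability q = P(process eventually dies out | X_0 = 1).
q = 1

Mean offspring μ = 0·1/10 + 1·67/80 + 2·1/16 = 77/80 ≤ 1. For μ ≤ 1 with offspring not concentrated at 1, the Galton-Watson process goes extinct almost surely, so q = 1.
(Algebraic check: The pgf is f(s) = 1/10 + 67/80·s + 1/16·s². The extinction probability q is the smallest fixed point of f in [0, 1]. Setting s = f(s):
  1/16·s² + (67/80 − 1)·s + 1/10 = 0
  1/16·s² − (1/10 + 1/16)·s + 1/10 = 0
which factors as (s − 1)·(1/16·s − 1/10) = 0, giving roots s = 1 and s = (1/10)/(1/16) = 8/5. Since 8/5 ≥ 1, the smallest root in [0, 1] is s = 1.)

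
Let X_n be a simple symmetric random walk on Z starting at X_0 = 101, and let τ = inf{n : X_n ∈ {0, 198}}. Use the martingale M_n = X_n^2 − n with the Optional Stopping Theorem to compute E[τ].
E[τ] = 9797

M_n = X_n^2 − n is a martingale (since E[X_{n+1}^2 | F_n] = X_n^2 + 1). By OST (τ has finite mean in a bounded region), E[M_τ] = E[M_0] = X_0^2 − 0 = 101^2 = 10201. Also E[M_τ] = E[X_τ^2] − E[τ]. The walk exits at 0 or 198, with P(hit 198 first) = 101/198, so E[X_τ^2] = 198^2 · 101/198 + 0 = 19998. Thus E[τ] = E[X_τ^2] − E[M_τ] = 19998 − 10201 = 9797 = 101(198 − 101) = 9797.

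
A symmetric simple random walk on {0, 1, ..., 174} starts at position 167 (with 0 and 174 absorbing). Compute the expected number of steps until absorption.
E[τ | X_0 = 167] = 1169

Let v_k = E[τ | X_0 = k]. Boundary: v_0 = v_174 = 0. Recurrence: v_k = 1 + (v_{k-1} + v_{k+1})/2 for 1 ≤ k ≤ 173. The particular solution to v_k − (v_{k-1} + v_{k+1})/2 = 1 is v_k = −k^2. Adding homogeneous solution A + B k and matching boundaries gives v_k = k (174 − k). Substituting k = 167: v_167 = 167 · 7 = 1169.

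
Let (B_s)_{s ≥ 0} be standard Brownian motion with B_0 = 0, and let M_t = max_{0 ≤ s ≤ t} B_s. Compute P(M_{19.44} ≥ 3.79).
P(M_{19.44} ≥ 3.79) = 2·P(B_{19.44} ≥ 3.79) = 2(1 − Φ(3.79/√19.44)) ≈ 0.3900

By the reflection principle for Brownian motion, P(M_t ≥ a) = 2 · P(B_t ≥ a) for a ≥ 0. Since B_t ~ N(0, t), P(B_t ≥ 3.79) = 1 − Φ(3.79/√t) = 1 − Φ(3.79/√19.44) = 1 − Φ(0.8596). So
  P(M_{19.44} ≥ 3.79) = 2(1 − Φ(0.8596)) ≈ 0.3900.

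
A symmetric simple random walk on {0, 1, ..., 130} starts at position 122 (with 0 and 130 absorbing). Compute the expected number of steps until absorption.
E[τ | X_0 = 122] = 976

Let v_k = E[τ | X_0 = k]. Boundary: v_0 = v_130 = 0. Recurrence: v_k = 1 + (v_{k-1} + v_{k+1})/2 for 1 ≤ k ≤ 129. The particular solution to v_k − (v_{k-1} + v_{k+1})/2 = 1 is v_k = −k^2. Adding homogeneous solution A + B k and matching boundaries gives v_k = k (130 − k). Substituting k = 122: v_122 = 122 · 8 = 976.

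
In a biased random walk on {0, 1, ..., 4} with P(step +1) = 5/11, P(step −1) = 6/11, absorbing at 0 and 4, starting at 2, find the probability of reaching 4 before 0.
P(hit 4 before 0) = (1 − (6/5)^2) / (1 − (6/5)^4) = 25/61

Let u_k denote P(reach 4 before 0 | start at k). Boundary: u_0 = 0, u_4 = 1. Recurrence: u_k = 5/11·u_{k+1} + 6/11·u_{k-1} for 1 ≤ k ≤ 3. Try u_k = A + B·r^k with r = q/p = (6/11)/(5/11) = 6/5. Substitution satisfies the recurrence; boundary conditions give:
  u_k = (1 − r^k) / (1 − r^N) = (1 − (6/5)^2) / (1 − (6/5)^4) = 25/61.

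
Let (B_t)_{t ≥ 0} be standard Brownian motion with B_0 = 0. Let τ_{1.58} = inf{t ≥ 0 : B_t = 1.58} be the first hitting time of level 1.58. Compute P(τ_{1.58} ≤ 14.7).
P(τ_{1.58} ≤ 14.7) = 2(1 − Φ(1.58/√14.7)) = 2(1 − Φ(0.4121)) ≈ 0.6803

By the reflection principle for standard BM, P(τ_b ≤ t) = 2 · P(B_t ≥ b). Since B_t ~ N(0, t), P(B_t ≥ 1.58) = 1 − Φ(1.58/√t) = 1 − Φ(1.58/√14.7) = 1 − Φ(0.4121) ≈ 0.34013. Doubling: P(τ_{1.58} ≤ 14.7) ≈ 2 · 0.34013 = 0.68026 ≈ 0.6803.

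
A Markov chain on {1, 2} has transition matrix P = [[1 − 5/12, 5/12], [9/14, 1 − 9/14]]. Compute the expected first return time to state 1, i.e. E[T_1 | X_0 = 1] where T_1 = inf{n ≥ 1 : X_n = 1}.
E[T_1 | X_0 = 1] = 1/π_1 = 89/54

For an irreducible recurrent Markov chain with stationary distribution π, E[T_i | X_0 = i] = 1/π_i (Kac's formula). Here π_1 = (9/14)/(5/12 + 9/14) = (9/14)/(89/84) = 54/89, so E[T_1 | X_0 = 1] = 1/π_1 = (5/12 + 9/14)/(9/14) = (89/84)/(9/14) = 89/54.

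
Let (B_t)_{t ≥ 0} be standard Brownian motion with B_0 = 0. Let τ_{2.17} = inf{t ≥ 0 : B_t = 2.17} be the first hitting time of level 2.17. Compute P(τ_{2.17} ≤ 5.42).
P(τ_{2.17} ≤ 5.42) = 2(1 − Φ(2.17/√5.42)) = 2(1 − Φ(0.9321)) ≈ 0.3513

By the reflection principle for standard BM, P(τ_b ≤ t) = 2 · P(B_t ≥ b). Since B_t ~ N(0, t), P(B_t ≥ 2.17) = 1 − Φ(2.17/√t) = 1 − Φ(2.17/√5.42) = 1 − Φ(0.9321) ≈ 0.17564. Doubling: P(τ_{2.17} ≤ 5.42) ≈ 2 · 0.17564 = 0.35128 ≈ 0.3513.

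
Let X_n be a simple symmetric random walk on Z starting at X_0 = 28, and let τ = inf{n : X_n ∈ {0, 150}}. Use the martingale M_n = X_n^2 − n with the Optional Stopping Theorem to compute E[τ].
E[τ] = 3416

M_n = X_n^2 − n is a martingale (since E[X_{n+1}^2 | F_n] = X_n^2 + 1). By OST (τ has finite mean in a bounded region), E[M_τ] = E[M_0] = X_0^2 − 0 = 28^2 = 784. Also E[M_τ] = E[X_τ^2] − E[τ]. The walk exits at 0 or 150, with P(hit 150 first) = 28/150, so E[X_τ^2] = 150^2 · 28/150 + 0 = 4200. Thus E[τ] = E[X_τ^2] − E[M_τ] = 4200 − 784 = 3416 = 28(150 − 28) = 3416.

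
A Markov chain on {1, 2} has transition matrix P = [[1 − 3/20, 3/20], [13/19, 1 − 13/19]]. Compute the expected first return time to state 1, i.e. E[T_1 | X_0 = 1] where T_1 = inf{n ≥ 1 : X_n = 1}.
E[T_1 | X_0 = 1] = 1/π_1 = 317/260

For an irreducible recurrent Markov chain with stationary distribution π, E[T_i | X_0 = i] = 1/π_i (Kac's formula). Here π_1 = (13/19)/(3/20 + 13/19) = (13/19)/(317/380) = 260/317, so E[T_1 | X_0 = 1] = 1/π_1 = (3/20 + 13/19)/(13/19) = (317/380)/(13/19) = 317/260.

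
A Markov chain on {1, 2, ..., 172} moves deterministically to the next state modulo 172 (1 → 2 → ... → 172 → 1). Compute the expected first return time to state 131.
E[T_131 | X_0 = 131] = 172

The chain cycles deterministically, so starting at state 131 it returns in exactly 172 steps. Equivalently, the stationary distribution is uniform π_j = 1/172 for every state j, so by Kac's formula E[T_131] = 1/π_131 = 172.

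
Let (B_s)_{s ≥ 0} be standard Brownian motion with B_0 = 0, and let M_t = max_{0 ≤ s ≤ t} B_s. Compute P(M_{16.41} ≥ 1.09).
P(M_{16.41} ≥ 1.09) = 2·P(B_{16.41} ≥ 1.09) = 2(1 − Φ(1.09/√16.41)) ≈ 0.7879

By the reflection principle for Brownian motion, P(M_t ≥ a) = 2 · P(B_t ≥ a) for a ≥ 0. Since B_t ~ N(0, t), P(B_t ≥ 1.09) = 1 − Φ(1.09/√t) = 1 − Φ(1.09/√16.41) = 1 − Φ(0.2691). So
  P(M_{16.41} ≥ 1.09) = 2(1 − Φ(0.2691)) ≈ 0.7879.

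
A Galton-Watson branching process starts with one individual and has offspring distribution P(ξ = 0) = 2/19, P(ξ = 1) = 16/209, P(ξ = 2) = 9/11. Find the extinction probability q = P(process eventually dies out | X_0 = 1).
q = 22/171

The pgf is f(s) = 2/19 + 16/209·s + 9/11·s². The extinction probability q is the smallest fixed point of f in [0, 1]. Setting s = f(s):
  9/11·s² + (16/209 − 1)·s + 2/19 = 0
  9/11·s² − (2/19 + 9/11)·s + 2/19 = 0
which factors as (s − 1)·(9/11·s − 2/19) = 0, giving roots s = 1 and s = (2/19)/(9/11) = 22/171.
Mean offspring μ = 16/209 + 2·9/11 = 358/209 > 1 (supercritical), so q < 1. The extinction probability is the smaller root: q = (2/19)/(9/11) = 22/171.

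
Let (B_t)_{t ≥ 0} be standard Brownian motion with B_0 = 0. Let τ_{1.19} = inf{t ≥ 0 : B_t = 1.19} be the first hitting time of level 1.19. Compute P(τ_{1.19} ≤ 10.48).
P(τ_{1.19} ≤ 10.48) = 2(1 − Φ(1.19/√10.48)) = 2(1 − Φ(0.3676)) ≈ 0.7132

By the reflection principle for standard BM, P(τ_b ≤ t) = 2 · P(B_t ≥ b). Since B_t ~ N(0, t), P(B_t ≥ 1.19) = 1 − Φ(1.19/√t) = 1 − Φ(1.19/√10.48) = 1 − Φ(0.3676) ≈ 0.35659. Doubling: P(τ_{1.19} ≤ 10.48) ≈ 2 · 0.35659 = 0.71318 ≈ 0.7132.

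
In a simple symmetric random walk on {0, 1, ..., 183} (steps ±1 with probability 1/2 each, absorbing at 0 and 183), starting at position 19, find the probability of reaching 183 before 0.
P(hit 183 before 0) = 19/183

Let u_k = P(hit 183 before 0 | start at k). Then u_0 = 0, u_183 = 1, and u_k = u_{k-1}/2 + u_{k+1}/2 for 1 ≤ k ≤ 182. This harmonic recurrence is solved by u_k = k/183, giving u_19 = 19/183.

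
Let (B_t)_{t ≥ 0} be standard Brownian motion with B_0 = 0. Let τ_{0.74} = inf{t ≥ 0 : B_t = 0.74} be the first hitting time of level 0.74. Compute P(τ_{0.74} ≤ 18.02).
P(τ_{0.74} ≤ 18.02) = 2(1 − Φ(0.74/√18.02)) = 2(1 − Φ(0.1743)) ≈ 0.8616

By the reflection principle for standard BM, P(τ_b ≤ t) = 2 · P(B_t ≥ b). Since B_t ~ N(0, t), P(B_t ≥ 0.74) = 1 − Φ(0.74/√t) = 1 − Φ(0.74/√18.02) = 1 − Φ(0.1743) ≈ 0.43081. Doubling: P(τ_{0.74} ≤ 18.02) ≈ 2 · 0.43081 = 0.86162 ≈ 0.8616.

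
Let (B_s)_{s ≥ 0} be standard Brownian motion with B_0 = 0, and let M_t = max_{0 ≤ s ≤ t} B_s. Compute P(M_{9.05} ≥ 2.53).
P(M_{9.05} ≥ 2.53) = 2·P(B_{9.05} ≥ 2.53) = 2(1 − Φ(2.53/√9.05)) ≈ 0.4003

By the reflection principle for Brownian motion, P(M_t ≥ a) = 2 · P(B_t ≥ a) for a ≥ 0. Since B_t ~ N(0, t), P(B_t ≥ 2.53) = 1 − Φ(2.53/√t) = 1 − Φ(2.53/√9.05) = 1 − Φ(0.8410). So
  P(M_{9.05} ≥ 2.53) = 2(1 − Φ(0.8410)) ≈ 0.4003.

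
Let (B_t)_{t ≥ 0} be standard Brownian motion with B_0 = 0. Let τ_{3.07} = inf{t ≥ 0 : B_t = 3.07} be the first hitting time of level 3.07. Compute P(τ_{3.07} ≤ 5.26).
P(τ_{3.07} ≤ 5.26) = 2(1 − Φ(3.07/√5.26)) = 2(1 − Φ(1.3386)) ≈ 0.1807

By the reflection principle for standard BM, P(τ_b ≤ t) = 2 · P(B_t ≥ b). Since B_t ~ N(0, t), P(B_t ≥ 3.07) = 1 − Φ(3.07/√t) = 1 − Φ(3.07/√5.26) = 1 − Φ(1.3386) ≈ 0.09035. Doubling: P(τ_{3.07} ≤ 5.26) ≈ 2 · 0.09035 = 0.18070 ≈ 0.1807.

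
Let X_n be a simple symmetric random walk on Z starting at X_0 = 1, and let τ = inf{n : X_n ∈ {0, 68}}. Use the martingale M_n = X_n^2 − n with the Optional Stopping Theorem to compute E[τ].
E[τ] = 67

M_n = X_n^2 − n is a martingale (since E[X_{n+1}^2 | F_n] = X_n^2 + 1). By OST (τ has finite mean in a bounded region), E[M_τ] = E[M_0] = X_0^2 − 0 = 1^2 = 1. Also E[M_τ] = E[X_τ^2] − E[τ]. The walk exits at 0 or 68, with P(hit 68 first) = 1/68, so E[X_τ^2] = 68^2 · 1/68 + 0 = 68. Thus E[τ] = E[X_τ^2] − E[M_τ] = 68 − 1 = 67 = 1(68 − 1) = 67.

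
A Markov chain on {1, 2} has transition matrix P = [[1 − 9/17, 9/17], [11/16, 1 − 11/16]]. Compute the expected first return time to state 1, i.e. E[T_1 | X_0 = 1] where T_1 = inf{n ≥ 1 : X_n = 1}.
E[T_1 | X_0 = 1] = 1/π_1 = 331/187

For an irreducible recurrent Markov chain with stationary distribution π, E[T_i | X_0 = i] = 1/π_i (Kac's formula). Here π_1 = (11/16)/(9/17 + 11/16) = (11/16)/(331/272) = 187/331, so E[T_1 | X_0 = 1] = 1/π_1 = (9/17 + 11/16)/(11/16) = (331/272)/(11/16) = 331/187.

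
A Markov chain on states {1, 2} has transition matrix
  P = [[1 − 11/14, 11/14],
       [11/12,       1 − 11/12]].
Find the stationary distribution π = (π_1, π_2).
π_1 = 7/13, π_2 = 6/13

Solve πP = π with π_1 + π_2 = 1. From πP = π: π_1 · (1 − 11/14) + π_2 · 11/12 = π_1 ⇒ π_2 · 11/12 = π_1 · 11/14 ⇒ π_2/π_1 = (11/14)/(11/12) = 6/7. Together with π_1 + π_2 = 1:
  π_1 = (11/12)/(11/14 + 11/12) = (11/12)/(143/84) = 7/13,
  π_2 = (11/14)/(11/14 + 11/12) = (11/14)/(143/84) = 6/13.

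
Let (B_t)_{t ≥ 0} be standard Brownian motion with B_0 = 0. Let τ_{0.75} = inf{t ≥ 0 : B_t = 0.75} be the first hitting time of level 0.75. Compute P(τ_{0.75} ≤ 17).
P(τ_{0.75} ≤ 17) = 2(1 − Φ(0.75/√17)) = 2(1 − Φ(0.1819)) ≈ 0.8557

By the reflection principle for standard BM, P(τ_b ≤ t) = 2 · P(B_t ≥ b). Since B_t ~ N(0, t), P(B_t ≥ 0.75) = 1 − Φ(0.75/√t) = 1 − Φ(0.75/√17) = 1 − Φ(0.1819) ≈ 0.42783. Doubling: P(τ_{0.75} ≤ 17) ≈ 2 · 0.42783 = 0.85566 ≈ 0.8557.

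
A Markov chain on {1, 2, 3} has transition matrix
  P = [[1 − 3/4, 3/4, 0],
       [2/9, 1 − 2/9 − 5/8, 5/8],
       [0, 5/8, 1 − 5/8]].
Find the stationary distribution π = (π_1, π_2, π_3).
π = (4/31, 27/62, 27/62)

This is a birth-death chain on three states, which satisfies detailed balance: π_1 · P_{12} = π_2 · P_{21} and π_2 · P_{23} = π_3 · P_{32}.
From π_1 · 3/4 = π_2 · 2/9: π_2/π_1 = (3/4)/(2/9) = 27/8.
From π_2 · 5/8 = π_3 · 5/8: π_3/π_2 = (5/8)/(5/8) = 1.
Take π_1 proportional to 1; then unnormalized π = (1, 27/8, 27/8). Normalize by dividing by the sum 31/4:
  π = (4/31, 27/62, 27/62).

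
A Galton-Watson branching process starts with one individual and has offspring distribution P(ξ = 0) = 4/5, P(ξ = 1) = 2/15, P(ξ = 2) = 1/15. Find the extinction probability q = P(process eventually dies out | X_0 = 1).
q = 1

Mean offspring μ = 0·4/5 + 1·2/15 + 2·1/15 = 4/15 ≤ 1. For μ ≤ 1 with offspring not concentrated at 1, the Galton-Watson process goes extinct almost surely, so q = 1.
(Algebraic check: The pgf is f(s) = 4/5 + 2/15·s + 1/15·s². The extinction probability q is the smallest fixed point of f in [0, 1]. Setting s = f(s):
  1/15·s² + (2/15 − 1)·s + 4/5 = 0
  1/15·s² − (4/5 + 1/15)·s + 4/5 = 0
which factors as (s − 1)·(1/15·s − 4/5) = 0, giving roots s = 1 and s = (4/5)/(1/15) = 12. Since 12 ≥ 1, the smallest root in [0, 1] is s = 1.)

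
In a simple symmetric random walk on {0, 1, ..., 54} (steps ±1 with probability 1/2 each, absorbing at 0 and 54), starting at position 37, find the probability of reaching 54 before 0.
P(hit 54 before 0) = 37/54

Let u_k = P(hit 54 before 0 | start at k). Then u_0 = 0, u_54 = 1, and u_k = u_{k-1}/2 + u_{k+1}/2 for 1 ≤ k ≤ 53. This harmonic recurrence is solved by u_k = k/54, giving u_37 = 37/54.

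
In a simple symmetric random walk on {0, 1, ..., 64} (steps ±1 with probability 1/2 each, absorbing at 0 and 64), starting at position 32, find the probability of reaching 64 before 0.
P(hit 64 before 0) = 32/64 = 1/2

Let u_k = P(hit 64 before 0 | start at k). Then u_0 = 0, u_64 = 1, and u_k = u_{k-1}/2 + u_{k+1}/2 for 1 ≤ k ≤ 63. This harmonic recurrence is solved by u_k = k/64, giving u_32 = 32/64 = 1/2.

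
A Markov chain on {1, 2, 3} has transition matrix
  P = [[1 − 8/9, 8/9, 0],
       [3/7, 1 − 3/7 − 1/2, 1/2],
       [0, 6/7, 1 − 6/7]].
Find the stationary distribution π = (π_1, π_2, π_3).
π = (81/347, 168/347, 98/347)

This is a birth-death chain on three states, which satisfies detailed balance: π_1 · P_{12} = π_2 · P_{21} and π_2 · P_{23} = π_3 · P_{32}.
From π_1 · 8/9 = π_2 · 3/7: π_2/π_1 = (8/9)/(3/7) = 56/27.
From π_2 · 1/2 = π_3 · 6/7: π_3/π_2 = (1/2)/(6/7) = 7/12.
Take π_1 proportional to 1; then unnormalized π = (1, 56/27, 98/81). Normalize by dividing by the sum 347/81:
  π = (81/347, 168/347, 98/347).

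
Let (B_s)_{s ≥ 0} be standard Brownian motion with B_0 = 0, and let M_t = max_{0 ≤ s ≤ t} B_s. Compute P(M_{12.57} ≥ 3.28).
P(M_{12.57} ≥ 3.28) = 2·P(B_{12.57} ≥ 3.28) = 2(1 − Φ(3.28/√12.57)) ≈ 0.3549

By the reflection principle for Brownian motion, P(M_t ≥ a) = 2 · P(B_t ≥ a) for a ≥ 0. Since B_t ~ N(0, t), P(B_t ≥ 3.28) = 1 − Φ(3.28/√t) = 1 − Φ(3.28/√12.57) = 1 − Φ(0.9251). So
  P(M_{12.57} ≥ 3.28) = 2(1 − Φ(0.9251)) ≈ 0.3549.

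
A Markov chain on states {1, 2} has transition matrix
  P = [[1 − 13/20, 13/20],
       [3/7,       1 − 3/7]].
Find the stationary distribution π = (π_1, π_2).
π_1 = 60/151, π_2 = 91/151

Solve πP = π with π_1 + π_2 = 1. From πP = π: π_1 · (1 − 13/20) + π_2 · 3/7 = π_1 ⇒ π_2 · 3/7 = π_1 · 13/20 ⇒ π_2/π_1 = (13/20)/(3/7) = 91/60. Together with π_1 + π_2 = 1:
  π_1 = (3/7)/(13/20 + 3/7) = (3/7)/(151/140) = 60/151,
  π_2 = (13/20)/(13/20 + 3/7) = (13/20)/(151/140) = 91/151.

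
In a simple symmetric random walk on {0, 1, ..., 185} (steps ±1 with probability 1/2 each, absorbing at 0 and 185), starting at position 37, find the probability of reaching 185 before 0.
P(hit 185 before 0) = 37/185 = 1/5

Let u_k = P(hit 185 before 0 | start at k). Then u_0 = 0, u_185 = 1, and u_k = u_{k-1}/2 + u_{k+1}/2 for 1 ≤ k ≤ 184. This harmonic recurrence is solved by u_k = k/185, giving u_37 = 37/185 = 1/5.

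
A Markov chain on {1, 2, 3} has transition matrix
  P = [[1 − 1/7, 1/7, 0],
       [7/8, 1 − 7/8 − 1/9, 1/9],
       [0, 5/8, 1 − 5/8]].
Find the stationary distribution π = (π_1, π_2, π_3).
π = (2205/2629, 360/2629, 64/2629)

This is a birth-death chain on three states, which satisfies detailed balance: π_1 · P_{12} = π_2 · P_{21} and π_2 · P_{23} = π_3 · P_{32}.
From π_1 · 1/7 = π_2 · 7/8: π_2/π_1 = (1/7)/(7/8) = 8/49.
From π_2 · 1/9 = π_3 · 5/8: π_3/π_2 = (1/9)/(5/8) = 8/45.
Take π_1 proportional to 1; then unnormalized π = (1, 8/49, 64/2205). Normalize by dividing by the sum 2629/2205:
  π = (2205/2629, 360/2629, 64/2629).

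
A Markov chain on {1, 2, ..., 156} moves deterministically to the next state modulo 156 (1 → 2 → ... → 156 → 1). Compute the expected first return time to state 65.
E[T_65 | X_0 = 65] = 156

The chain cycles deterministically, so starting at state 65 it returns in exactly 156 steps. Equivalently, the stationary distribution is uniform π_j = 1/156 for every state j, so by Kac's formula E[T_65] = 1/π_65 = 156.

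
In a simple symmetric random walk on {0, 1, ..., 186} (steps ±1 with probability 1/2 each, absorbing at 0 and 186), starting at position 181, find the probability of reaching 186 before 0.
P(hit 186 before 0) = 181/186

Let u_k = P(hit 186 before 0 | start at k). Then u_0 = 0, u_186 = 1, and u_k = u_{k-1}/2 + u_{k+1}/2 for 1 ≤ k ≤ 185. This harmonic recurrence is solved by u_k = k/186, giving u_181 = 181/186.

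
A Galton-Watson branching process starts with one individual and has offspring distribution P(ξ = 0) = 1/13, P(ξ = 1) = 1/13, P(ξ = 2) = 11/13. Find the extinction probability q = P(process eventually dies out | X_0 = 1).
q = 1/11

The pgf is f(s) = 1/13 + 1/13·s + 11/13·s². The extinction probability q is the smallest fixed point of f in [0, 1]. Setting s = f(s):
  11/13·s² + (1/13 − 1)·s + 1/13 = 0
  11/13·s² − (1/13 + 11/13)·s + 1/13 = 0
which factors as (s − 1)·(11/13·s − 1/13) = 0, giving roots s = 1 and s = (1/13)/(11/13) = 1/11.
Mean offspring μ = 1/13 + 2·11/13 = 23/13 > 1 (supercritical), so q < 1. The extinction probability is the smaller root: q = (1/13)/(11/13) = 1/11.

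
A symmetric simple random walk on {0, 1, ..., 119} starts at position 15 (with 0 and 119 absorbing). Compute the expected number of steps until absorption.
E[τ | X_0 = 15] = 1560

Let v_k = E[τ | X_0 = k]. Boundary: v_0 = v_119 = 0. Recurrence: v_k = 1 + (v_{k-1} + v_{k+1})/2 for 1 ≤ k ≤ 118. The particular solution to v_k − (v_{k-1} + v_{k+1})/2 = 1 is v_k = −k^2. Adding homogeneous solution A + B k and matching boundaries gives v_k = k (119 − k). Substituting k = 15: v_15 = 15 · 104 = 1560.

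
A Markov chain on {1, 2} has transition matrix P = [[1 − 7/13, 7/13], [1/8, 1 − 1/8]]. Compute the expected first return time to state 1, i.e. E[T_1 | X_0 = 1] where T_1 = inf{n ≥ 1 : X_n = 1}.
E[T_1 | X_0 = 1] = 1/π_1 = 69/13

For an irreducible recurrent Markov chain with stationary distribution π, E[T_i | X_0 = i] = 1/π_i (Kac's formula). Here π_1 = (1/8)/(7/13 + 1/8) = (1/8)/(69/104) = 13/69, so E[T_1 | X_0 = 1] = 1/π_1 = (7/13 + 1/8)/(1/8) = (69/104)/(1/8) = 69/13.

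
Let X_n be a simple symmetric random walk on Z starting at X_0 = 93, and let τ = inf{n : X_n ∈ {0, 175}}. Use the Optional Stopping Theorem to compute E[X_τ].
E[X_τ] = 93

X_n is a martingale and τ is a bounded-mean stopping time (indeed τ is finite a.s. with bounded expectation since the walk is in a bounded region). By the OST, E[X_τ] = E[X_0] = 93. Equivalently: E[X_τ] = 175 · P(hit 175 first) + 0 · P(hit 0 first) = 175 · (93/175) = 93.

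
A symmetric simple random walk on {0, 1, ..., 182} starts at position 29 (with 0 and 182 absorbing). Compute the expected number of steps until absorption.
E[τ | X_0 = 29] = 4437

Let v_k = E[τ | X_0 = k]. Boundary: v_0 = v_182 = 0. Recurrence: v_k = 1 + (v_{k-1} + v_{k+1})/2 for 1 ≤ k ≤ 181. The particular solution to v_k − (v_{k-1} + v_{k+1})/2 = 1 is v_k = −k^2. Adding homogeneous solution A + B k and matching boundaries gives v_k = k (182 − k). Substituting k = 29: v_29 = 29 · 153 = 4437.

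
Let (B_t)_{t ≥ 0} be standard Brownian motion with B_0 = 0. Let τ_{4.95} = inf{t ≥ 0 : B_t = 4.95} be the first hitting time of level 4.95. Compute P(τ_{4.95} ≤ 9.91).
P(τ_{4.95} ≤ 9.91) = 2(1 − Φ(4.95/√9.91)) = 2(1 − Φ(1.5724)) ≈ 0.1159

By the reflection principle for standard BM, P(τ_b ≤ t) = 2 · P(B_t ≥ b). Since B_t ~ N(0, t), P(B_t ≥ 4.95) = 1 − Φ(4.95/√t) = 1 − Φ(4.95/√9.91) = 1 − Φ(1.5724) ≈ 0.05793. Doubling: P(τ_{4.95} ≤ 9.91) ≈ 2 · 0.05793 = 0.11586 ≈ 0.1159.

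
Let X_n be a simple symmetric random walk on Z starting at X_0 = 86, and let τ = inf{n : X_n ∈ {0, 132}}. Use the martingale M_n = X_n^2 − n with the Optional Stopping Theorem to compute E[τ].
E[τ] = 3956

M_n = X_n^2 − n is a martingale (since E[X_{n+1}^2 | F_n] = X_n^2 + 1). By OST (τ has finite mean in a bounded region), E[M_τ] = E[M_0] = X_0^2 − 0 = 86^2 = 7396. Also E[M_τ] = E[X_τ^2] − E[τ]. The walk exits at 0 or 132, with P(hit 132 first) = 86/132, so E[X_τ^2] = 132^2 · 86/132 + 0 = 11352. Thus E[τ] = E[X_τ^2] − E[M_τ] = 11352 − 7396 = 3956 = 86(132 − 86) = 3956.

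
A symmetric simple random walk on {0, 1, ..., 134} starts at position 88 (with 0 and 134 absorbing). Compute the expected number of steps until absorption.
E[τ | X_0 = 88] = 4048

Let v_k = E[τ | X_0 = k]. Boundary: v_0 = v_134 = 0. Recurrence: v_k = 1 + (v_{k-1} + v_{k+1})/2 for 1 ≤ k ≤ 133. The particular solution to v_k − (v_{k-1} + v_{k+1})/2 = 1 is v_k = −k^2. Adding homogeneous solution A + B k and matching boundaries gives v_k = k (134 − k). Substituting k = 88: v_88 = 88 · 46 = 4048.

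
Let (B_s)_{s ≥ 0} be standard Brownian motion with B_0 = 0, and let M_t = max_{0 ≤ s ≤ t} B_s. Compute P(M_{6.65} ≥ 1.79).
P(M_{6.65} ≥ 1.79) = 2·P(B_{6.65} ≥ 1.79) = 2(1 − Φ(1.79/√6.65)) ≈ 0.4876

By the reflection principle for Brownian motion, P(M_t ≥ a) = 2 · P(B_t ≥ a) for a ≥ 0. Since B_t ~ N(0, t), P(B_t ≥ 1.79) = 1 − Φ(1.79/√t) = 1 − Φ(1.79/√6.65) = 1 − Φ(0.6941). So
  P(M_{6.65} ≥ 1.79) = 2(1 − Φ(0.6941)) ≈ 0.4876.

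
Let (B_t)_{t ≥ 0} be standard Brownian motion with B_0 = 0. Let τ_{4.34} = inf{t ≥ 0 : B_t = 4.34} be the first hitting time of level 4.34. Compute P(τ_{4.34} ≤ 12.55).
P(τ_{4.34} ≤ 12.55) = 2(1 − Φ(4.34/√12.55)) = 2(1 − Φ(1.2251)) ≈ 0.2205

By the reflection principle for standard BM, P(τ_b ≤ t) = 2 · P(B_t ≥ b). Since B_t ~ N(0, t), P(B_t ≥ 4.34) = 1 − Φ(4.34/√t) = 1 − Φ(4.34/√12.55) = 1 − Φ(1.2251) ≈ 0.11027. Doubling: P(τ_{4.34} ≤ 12.55) ≈ 2 · 0.11027 = 0.22054 ≈ 0.2205.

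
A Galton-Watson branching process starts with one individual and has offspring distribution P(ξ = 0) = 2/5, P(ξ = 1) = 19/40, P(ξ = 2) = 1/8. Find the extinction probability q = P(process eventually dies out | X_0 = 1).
q = 1

Mean offspring μ = 0·2/5 + 1·19/40 + 2·1/8 = 29/40 ≤ 1. For μ ≤ 1 with offspring not concentrated at 1, the Galton-Watson process goes extinct almost surely, so q = 1.
(Algebraic check: The pgf is f(s) = 2/5 + 19/40·s + 1/8·s². The extinction probability q is the smallest fixed point of f in [0, 1]. Setting s = f(s):
  1/8·s² + (19/40 − 1)·s + 2/5 = 0
  1/8·s² − (2/5 + 1/8)·s + 2/5 = 0
which factors as (s − 1)·(1/8·s − 2/5) = 0, giving roots s = 1 and s = (2/5)/(1/8) = 16/5. Since 16/5 ≥ 1, the smallest root in [0, 1] is s = 1.)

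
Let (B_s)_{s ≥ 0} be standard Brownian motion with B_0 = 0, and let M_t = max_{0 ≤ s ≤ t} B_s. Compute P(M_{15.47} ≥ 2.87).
P(M_{15.47} ≥ 2.87) = 2·P(B_{15.47} ≥ 2.87) = 2(1 − Φ(2.87/√15.47)) ≈ 0.4656

By the reflection principle for Brownian motion, P(M_t ≥ a) = 2 · P(B_t ≥ a) for a ≥ 0. Since B_t ~ N(0, t), P(B_t ≥ 2.87) = 1 − Φ(2.87/√t) = 1 − Φ(2.87/√15.47) = 1 − Φ(0.7297). So
  P(M_{15.47} ≥ 2.87) = 2(1 − Φ(0.7297)) ≈ 0.4656.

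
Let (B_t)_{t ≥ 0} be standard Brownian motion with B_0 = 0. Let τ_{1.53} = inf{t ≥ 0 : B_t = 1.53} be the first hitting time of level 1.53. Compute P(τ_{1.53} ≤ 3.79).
P(τ_{1.53} ≤ 3.79) = 2(1 − Φ(1.53/√3.79)) = 2(1 − Φ(0.7859)) ≈ 0.4319

By the reflection principle for standard BM, P(τ_b ≤ t) = 2 · P(B_t ≥ b). Since B_t ~ N(0, t), P(B_t ≥ 1.53) = 1 − Φ(1.53/√t) = 1 − Φ(1.53/√3.79) = 1 − Φ(0.7859) ≈ 0.21596. Doubling: P(τ_{1.53} ≤ 3.79) ≈ 2 · 0.21596 = 0.43192 ≈ 0.4319.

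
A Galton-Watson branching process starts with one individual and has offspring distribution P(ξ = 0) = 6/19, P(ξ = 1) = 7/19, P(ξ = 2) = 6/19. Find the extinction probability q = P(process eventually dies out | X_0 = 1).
q = 1

Mean offspring μ = 0·6/19 + 1·7/19 + 2·6/19 = 1 ≤ 1. For μ ≤ 1 with offspring not concentrated at 1, the Galton-Watson process goes extinct almost surely, so q = 1.
(Algebraic check: The pgf is f(s) = 6/19 + 7/19·s + 6/19·s². The extinction probability q is the smallest fixed point of f in [0, 1]. Setting s = f(s):
  6/19·s² + (7/19 − 1)·s + 6/19 = 0
  6/19·s² − (6/19 + 6/19)·s + 6/19 = 0
which factors as (s − 1)·(6/19·s − 6/19) = 0, giving roots s = 1 and s = (6/19)/(6/19) = 1. Since 1 ≥ 1, the smallest root in [0, 1] is s = 1.)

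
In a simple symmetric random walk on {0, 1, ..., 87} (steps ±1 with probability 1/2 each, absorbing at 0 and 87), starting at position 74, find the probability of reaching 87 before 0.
P(hit 87 before 0) = 74/87

Let u_k = P(hit 87 before 0 | start at k). Then u_0 = 0, u_87 = 1, and u_k = u_{k-1}/2 + u_{k+1}/2 for 1 ≤ k ≤ 86. This harmonic recurrence is solved by u_k = k/87, giving u_74 = 74/87.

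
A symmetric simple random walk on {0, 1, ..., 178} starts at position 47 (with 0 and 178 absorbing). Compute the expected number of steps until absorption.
E[τ | X_0 = 47] = 6157

Let v_k = E[τ | X_0 = k]. Boundary: v_0 = v_178 = 0. Recurrence: v_k = 1 + (v_{k-1} + v_{k+1})/2 for 1 ≤ k ≤ 177. The particular solution to v_k − (v_{k-1} + v_{k+1})/2 = 1 is v_k = −k^2. Adding homogeneous solution A + B k and matching boundaries gives v_k = k (178 − k). Substituting k = 47: v_47 = 47 · 131 = 6157.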